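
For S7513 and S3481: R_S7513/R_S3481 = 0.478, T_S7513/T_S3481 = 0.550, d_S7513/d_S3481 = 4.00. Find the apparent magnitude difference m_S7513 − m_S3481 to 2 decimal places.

L_S7513/L_S3481 = (0.478)²(0.550)⁴ = 0.02091.
F_S7513/F_S3481 = (L_S7513/L_S3481)/(d_S7513/d_S3481)² = 0.02091/16.00 = 0.001307.
m_S7513 − m_S3481 = −2.5 log₁₀(0.001307) = 7.21.

7.21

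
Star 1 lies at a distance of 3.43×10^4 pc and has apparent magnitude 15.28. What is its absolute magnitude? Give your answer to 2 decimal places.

M = m − 5 log₁₀(d/10 pc) = 15.28 − 5 log₁₀(3.43×10^4/10)
  = 15.28 − 5 × 3.535 = 15.28 − 17.68 = -2.40.

-2.40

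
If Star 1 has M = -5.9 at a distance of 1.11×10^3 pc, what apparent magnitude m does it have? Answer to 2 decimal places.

m = M + 5 log₁₀(d/10 pc) = -5.9 + 5 log₁₀(1.11×10^3/10)
  = -5.9 + 5 × 2.045 = -5.9 + 10.23 = 4.33.

4.33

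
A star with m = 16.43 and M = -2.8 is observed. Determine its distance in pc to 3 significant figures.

m − M = 5 log₁₀(d/10 pc)
16.43 − (-2.8) = 19.23 = 5 log₁₀(d/10)
d = 10 × 10^(19.23/5) = 10 × 10^3.846 = 7.015×10^4 pc.

7.01×10^4 pc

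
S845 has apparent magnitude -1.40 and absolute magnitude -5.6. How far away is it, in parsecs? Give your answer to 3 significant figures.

69.2 pc

m − M = 5 log₁₀(d/10 pc)
-1.40 − (-5.6) = 4.20 = 5 log₁₀(d/10)
d = 10 × 10^(4.20/5) = 10 × 10^0.840 = 69.18 pc.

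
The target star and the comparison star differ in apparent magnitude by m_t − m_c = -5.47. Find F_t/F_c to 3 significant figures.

F_t/F_c = 10^(−(m_t − m_c)/2.5) = 10^(5.47/2.5) = 10^2.188 = 154.2.

154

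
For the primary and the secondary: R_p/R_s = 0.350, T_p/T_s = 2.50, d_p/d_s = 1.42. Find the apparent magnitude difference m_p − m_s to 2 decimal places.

-0.94

L_p/L_s = (0.350)²(2.50)⁴ = 4.785.
F_p/F_s = (L_p/L_s)/(d_p/d_s)² = 4.785/2.016 = 2.373.
m_p − m_s = −2.5 log₁₀(2.373) = -0.94.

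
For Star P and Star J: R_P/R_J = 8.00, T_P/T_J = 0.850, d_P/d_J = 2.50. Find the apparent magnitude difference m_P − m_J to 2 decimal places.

-1.82

L_P/L_J = (8.00)²(0.850)⁴ = 33.41.
F_P/F_J = (L_P/L_J)/(d_P/d_J)² = 33.41/6.250 = 5.345.
m_P − m_J = −2.5 log₁₀(5.345) = -1.82.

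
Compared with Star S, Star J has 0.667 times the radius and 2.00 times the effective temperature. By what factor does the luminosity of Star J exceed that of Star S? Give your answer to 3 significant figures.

7.12

From the Stefan–Boltzmann law, L ∝ R²T⁴, so
L_J/L_S = (R_J/R_S)² (T_J/T_S)⁴ = (0.667)² × (2.00)⁴ = 0.4449 × 16.00 = 7.118.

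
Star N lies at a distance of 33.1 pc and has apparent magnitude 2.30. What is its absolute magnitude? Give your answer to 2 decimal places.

-0.30

M = m − 5 log₁₀(d/10 pc) = 2.30 − 5 log₁₀(33.1/10)
  = 2.30 − 5 × 0.520 = 2.30 − 2.60 = -0.30.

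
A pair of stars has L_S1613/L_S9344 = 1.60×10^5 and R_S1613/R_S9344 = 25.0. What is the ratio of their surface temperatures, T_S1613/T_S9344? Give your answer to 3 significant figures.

4.00

L ∝ R²T⁴ gives T ∝ (L/R²)^(1/4), so
T_S1613/T_S9344 = (1.60×10^5 / 25.0²)^(1/4) = (256.0)^(1/4) = 4.000.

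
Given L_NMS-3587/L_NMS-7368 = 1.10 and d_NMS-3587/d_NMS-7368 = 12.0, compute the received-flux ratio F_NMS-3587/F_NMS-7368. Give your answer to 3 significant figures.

F = L/(4πd²), so F_NMS-3587/F_NMS-7368 = (L_NMS-3587/L_NMS-7368) / (d_NMS-3587/d_NMS-7368)²
= 1.10 / (12.0)² = 1.10 / 144.0 = 0.007639.

0.00764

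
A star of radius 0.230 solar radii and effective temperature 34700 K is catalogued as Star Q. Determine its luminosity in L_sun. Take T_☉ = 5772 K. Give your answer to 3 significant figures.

L/L_☉ = (R/R_☉)² (T/T_☉)⁴ = (0.230)² × (34700/5772)⁴
       = 0.05290 × (6.012)⁴ = 0.05290 × 1306 = 69.10.

69.1 L_sun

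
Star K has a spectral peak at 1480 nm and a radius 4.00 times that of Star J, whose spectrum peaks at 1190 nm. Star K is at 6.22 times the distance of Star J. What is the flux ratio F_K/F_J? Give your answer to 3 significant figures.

Wien's law: T_K/T_J = λ_J/λ_K = 1190/1480 = 0.8041.
L_K/L_J = (R_K/R_J)²(T_K/T_J)⁴ = (4.00)²(0.8041)⁴ = 6.687.
F_K/F_J = (L_K/L_J)/(d_K/d_J)² = 6.687/(6.22)² = 0.1729.

0.173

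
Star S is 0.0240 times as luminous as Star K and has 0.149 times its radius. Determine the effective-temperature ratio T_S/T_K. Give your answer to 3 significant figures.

L ∝ R²T⁴ gives T ∝ (L/R²)^(1/4), so
T_S/T_K = (0.0240 / 0.149²)^(1/4) = (1.081)^(1/4) = 1.020.

1.02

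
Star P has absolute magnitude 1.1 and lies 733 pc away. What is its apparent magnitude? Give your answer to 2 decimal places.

m = M + 5 log₁₀(d/10 pc) = 1.1 + 5 log₁₀(733/10)
  = 1.1 + 5 × 1.865 = 1.1 + 9.33 = 10.43.

10.43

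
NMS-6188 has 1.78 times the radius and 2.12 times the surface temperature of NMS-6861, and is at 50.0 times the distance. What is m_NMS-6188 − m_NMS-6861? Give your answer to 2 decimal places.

L_NMS-6188/L_NMS-6861 = (1.78)²(2.12)⁴ = 64.00.
F_NMS-6188/F_NMS-6861 = (L_NMS-6188/L_NMS-6861)/(d_NMS-6188/d_NMS-6861)² = 64.00/2500 = 0.02560.
m_NMS-6188 − m_NMS-6861 = −2.5 log₁₀(0.02560) = 3.98.

3.98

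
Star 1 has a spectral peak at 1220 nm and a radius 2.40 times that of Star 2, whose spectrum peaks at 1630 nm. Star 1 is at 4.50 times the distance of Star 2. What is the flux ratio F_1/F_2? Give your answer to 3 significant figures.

0.906

Wien's law: T_1/T_2 = λ_2/λ_1 = 1630/1220 = 1.336.
L_1/L_2 = (R_1/R_2)²(T_1/T_2)⁴ = (2.40)²(1.336)⁴ = 18.35.
F_1/F_2 = (L_1/L_2)/(d_1/d_2)² = 18.35/(4.50)² = 0.9064.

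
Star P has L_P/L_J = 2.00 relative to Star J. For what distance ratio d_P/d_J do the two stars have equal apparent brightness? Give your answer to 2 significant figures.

Equal flux requires L_P/d_P² = L_J/d_J², so d_P/d_J = √(L_P/L_J)
= √(2.00) = 1.414.

1.4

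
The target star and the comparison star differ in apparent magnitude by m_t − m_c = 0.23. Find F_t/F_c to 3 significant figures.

0.809

F_t/F_c = 10^(−(m_t − m_c)/2.5) = 10^(-0.23/2.5) = 10^-0.092 = 0.8091.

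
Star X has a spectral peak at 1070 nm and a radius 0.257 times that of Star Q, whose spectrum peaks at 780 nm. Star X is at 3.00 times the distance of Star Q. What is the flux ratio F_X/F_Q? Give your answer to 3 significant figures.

Wien's law: T_X/T_Q = λ_Q/λ_X = 780/1070 = 0.7290.
L_X/L_Q = (R_X/R_Q)²(T_X/T_Q)⁴ = (0.257)²(0.7290)⁴ = 0.01865.
F_X/F_Q = (L_X/L_Q)/(d_X/d_Q)² = 0.01865/(3.00)² = 0.002072.

0.00207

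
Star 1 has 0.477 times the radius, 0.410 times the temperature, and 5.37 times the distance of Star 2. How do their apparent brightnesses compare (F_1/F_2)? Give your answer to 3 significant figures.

L_1/L_2 = (R_1/R_2)²(T_1/T_2)⁴ = (0.477)² × (0.410)⁴ = 0.006429.
F_1/F_2 = (L_1/L_2)/(d_1/d_2)² = 0.006429 / (5.37)² = 2.230×10^-4.

2.23×10^-4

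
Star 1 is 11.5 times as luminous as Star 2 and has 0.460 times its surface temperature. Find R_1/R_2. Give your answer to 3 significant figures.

L ∝ R²T⁴ gives R ∝ √L / T², so
R_1/R_2 = √(11.5) / (0.460)² = 3.391 / 0.2116 = 16.03.

16.0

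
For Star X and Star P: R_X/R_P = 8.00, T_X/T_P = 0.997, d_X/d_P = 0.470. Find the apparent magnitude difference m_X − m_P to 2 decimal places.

-6.14

L_X/L_P = (8.00)²(0.997)⁴ = 63.24.
F_X/F_P = (L_X/L_P)/(d_X/d_P)² = 63.24/0.2209 = 286.3.
m_X − m_P = −2.5 log₁₀(286.3) = -6.14.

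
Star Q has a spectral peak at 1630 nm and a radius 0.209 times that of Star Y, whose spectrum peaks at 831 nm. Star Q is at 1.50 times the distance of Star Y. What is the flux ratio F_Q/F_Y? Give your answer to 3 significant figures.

0.00131

Wien's law: T_Q/T_Y = λ_Y/λ_Q = 831/1630 = 0.5098.
L_Q/L_Y = (R_Q/R_Y)²(T_Q/T_Y)⁴ = (0.209)²(0.5098)⁴ = 0.002951.
F_Q/F_Y = (L_Q/L_Y)/(d_Q/d_Y)² = 0.002951/(1.50)² = 0.001311.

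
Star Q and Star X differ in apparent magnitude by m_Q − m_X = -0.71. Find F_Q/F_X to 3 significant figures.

1.92

F_Q/F_X = 10^(−(m_Q − m_X)/2.5) = 10^(0.71/2.5) = 10^0.284 = 1.923.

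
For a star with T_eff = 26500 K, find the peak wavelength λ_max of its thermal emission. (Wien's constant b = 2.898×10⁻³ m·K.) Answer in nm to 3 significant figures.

109 nm

λ_max = b/T = 2.898×10⁻³ / 26500 = 1.09×10^-7 m = 109.4 nm.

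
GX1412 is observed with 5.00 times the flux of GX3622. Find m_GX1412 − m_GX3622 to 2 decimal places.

-1.75

m_GX1412 − m_GX3622 = −2.5 log₁₀(F_GX1412/F_GX3622) = −2.5 log₁₀(5.00) = −2.5 × (0.699) = -1.747.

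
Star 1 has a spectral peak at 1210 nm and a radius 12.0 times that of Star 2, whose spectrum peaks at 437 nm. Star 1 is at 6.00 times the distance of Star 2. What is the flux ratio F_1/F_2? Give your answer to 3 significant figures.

Wien's law: T_1/T_2 = λ_2/λ_1 = 437/1210 = 0.3612.
L_1/L_2 = (R_1/R_2)²(T_1/T_2)⁴ = (12.0)²(0.3612)⁴ = 2.450.
F_1/F_2 = (L_1/L_2)/(d_1/d_2)² = 2.450/(6.00)² = 0.06805.

0.0681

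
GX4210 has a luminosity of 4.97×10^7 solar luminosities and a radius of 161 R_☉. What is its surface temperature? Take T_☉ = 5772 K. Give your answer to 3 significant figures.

3.82×10^4 K

T/T_☉ = (L/L_☉)^(1/4) / (R/R_☉)^(1/2)
T = 5772 × (4.97×10^7)^(1/4) / √(161) = 5772 × 83.96 / 12.69 = 3.819×10^4 K.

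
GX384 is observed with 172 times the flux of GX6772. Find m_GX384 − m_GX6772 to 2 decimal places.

m_GX384 − m_GX6772 = −2.5 log₁₀(F_GX384/F_GX6772) = −2.5 log₁₀(172) = −2.5 × (2.236) = -5.589.

-5.59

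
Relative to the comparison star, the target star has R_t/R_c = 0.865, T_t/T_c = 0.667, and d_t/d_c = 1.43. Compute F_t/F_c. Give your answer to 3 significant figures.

0.0724

L_t/L_c = (R_t/R_c)²(T_t/T_c)⁴ = (0.865)² × (0.667)⁴ = 0.1481.
F_t/F_c = (L_t/L_c)/(d_t/d_c)² = 0.1481 / (1.43)² = 0.07242.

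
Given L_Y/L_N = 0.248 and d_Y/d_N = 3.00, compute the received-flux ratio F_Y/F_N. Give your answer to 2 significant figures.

F = L/(4πd²), so F_Y/F_N = (L_Y/L_N) / (d_Y/d_N)²
= 0.248 / (3.00)² = 0.248 / 9.000 = 0.02756.

0.028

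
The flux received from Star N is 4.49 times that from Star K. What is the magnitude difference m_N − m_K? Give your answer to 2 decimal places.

m_N − m_K = −2.5 log₁₀(F_N/F_K) = −2.5 log₁₀(4.49) = −2.5 × (0.652) = -1.631.

-1.63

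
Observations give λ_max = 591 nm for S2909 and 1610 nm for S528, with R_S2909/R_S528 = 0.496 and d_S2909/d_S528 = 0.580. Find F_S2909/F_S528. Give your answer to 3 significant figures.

Wien's law: T_S2909/T_S528 = λ_S528/λ_S2909 = 1610/591 = 2.724.
L_S2909/L_S528 = (R_S2909/R_S528)²(T_S2909/T_S528)⁴ = (0.496)²(2.724)⁴ = 13.55.
F_S2909/F_S528 = (L_S2909/L_S528)/(d_S2909/d_S528)² = 13.55/(0.580)² = 40.28.

40.3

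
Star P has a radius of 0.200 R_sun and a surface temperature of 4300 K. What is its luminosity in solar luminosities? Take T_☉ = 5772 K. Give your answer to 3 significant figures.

L/L_☉ = (R/R_☉)² (T/T_☉)⁴ = (0.200)² × (4300/5772)⁴
       = 0.04000 × (0.7450)⁴ = 0.04000 × 0.3080 = 0.01232.

0.0123 solar luminosities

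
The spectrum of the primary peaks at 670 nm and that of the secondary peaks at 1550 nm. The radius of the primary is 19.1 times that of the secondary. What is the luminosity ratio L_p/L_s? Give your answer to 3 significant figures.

1.04×10^4

Wien's law gives T ∝ 1/λ_max, so T_p/T_s = λ_s/λ_p = 1550/670 = 2.313.
Then L ∝ R²T⁴ gives L_p/L_s = (19.1)² × (2.313)⁴ = 364.8 × 28.64 = 1.045×10^4.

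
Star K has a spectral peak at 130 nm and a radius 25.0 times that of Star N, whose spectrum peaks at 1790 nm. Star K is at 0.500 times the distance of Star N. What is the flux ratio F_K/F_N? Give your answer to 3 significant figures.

Wien's law: T_K/T_N = λ_N/λ_K = 1790/130 = 13.77.
L_K/L_N = (R_K/R_N)²(T_K/T_N)⁴ = (25.0)²(13.77)⁴ = 2.247×10^7.
F_K/F_N = (L_K/L_N)/(d_K/d_N)² = 2.247×10^7/(0.500)² = 8.986×10^7.

8.99×10^7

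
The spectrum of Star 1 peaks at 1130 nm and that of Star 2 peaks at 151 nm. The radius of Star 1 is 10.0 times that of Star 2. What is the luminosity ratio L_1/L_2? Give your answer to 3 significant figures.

Wien's law gives T ∝ 1/λ_max, so T_1/T_2 = λ_2/λ_1 = 151/1130 = 0.1336.
Then L ∝ R²T⁴ gives L_1/L_2 = (10.0)² × (0.1336)⁴ = 100.0 × 3.189×10^-4 = 0.03189.

0.0319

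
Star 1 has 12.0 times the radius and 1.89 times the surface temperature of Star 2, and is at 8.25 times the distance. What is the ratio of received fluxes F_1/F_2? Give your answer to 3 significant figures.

27.0

L_1/L_2 = (R_1/R_2)²(T_1/T_2)⁴ = (12.0)² × (1.89)⁴ = 1837.
F_1/F_2 = (L_1/L_2)/(d_1/d_2)² = 1837 / (8.25)² = 27.00.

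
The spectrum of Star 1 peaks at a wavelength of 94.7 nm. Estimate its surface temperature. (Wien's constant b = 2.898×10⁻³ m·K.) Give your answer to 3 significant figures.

T = b/λ_max = 2.898×10⁻³ / (94.7×10⁻⁹) = 3.060×10^4 K.

3.06×10^4 K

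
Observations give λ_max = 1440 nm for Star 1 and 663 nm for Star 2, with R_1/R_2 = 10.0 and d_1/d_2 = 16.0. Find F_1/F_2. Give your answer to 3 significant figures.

Wien's law: T_1/T_2 = λ_2/λ_1 = 663/1440 = 0.4604.
L_1/L_2 = (R_1/R_2)²(T_1/T_2)⁴ = (10.0)²(0.4604)⁴ = 4.494.
F_1/F_2 = (L_1/L_2)/(d_1/d_2)² = 4.494/(16.0)² = 0.01755.

0.0176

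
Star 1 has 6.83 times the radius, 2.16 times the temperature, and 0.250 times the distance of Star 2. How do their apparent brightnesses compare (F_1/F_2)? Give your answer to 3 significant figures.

L_1/L_2 = (R_1/R_2)²(T_1/T_2)⁴ = (6.83)² × (2.16)⁴ = 1015.
F_1/F_2 = (L_1/L_2)/(d_1/d_2)² = 1015 / (0.250)² = 1.625×10^4.

1.62×10^4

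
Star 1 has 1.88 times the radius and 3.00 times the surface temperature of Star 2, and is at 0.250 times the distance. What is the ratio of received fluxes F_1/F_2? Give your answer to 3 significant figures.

4.58×10^3

L_1/L_2 = (R_1/R_2)²(T_1/T_2)⁴ = (1.88)² × (3.00)⁴ = 286.3.
F_1/F_2 = (L_1/L_2)/(d_1/d_2)² = 286.3 / (0.250)² = 4581.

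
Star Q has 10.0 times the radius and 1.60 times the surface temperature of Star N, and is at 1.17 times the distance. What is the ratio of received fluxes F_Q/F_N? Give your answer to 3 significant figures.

L_Q/L_N = (R_Q/R_N)²(T_Q/T_N)⁴ = (10.0)² × (1.60)⁴ = 655.4.
F_Q/F_N = (L_Q/L_N)/(d_Q/d_N)² = 655.4 / (1.17)² = 478.7.

479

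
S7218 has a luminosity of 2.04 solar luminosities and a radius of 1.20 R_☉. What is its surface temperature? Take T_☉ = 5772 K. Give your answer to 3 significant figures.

6.30×10^3 K

T/T_☉ = (L/L_☉)^(1/4) / (R/R_☉)^(1/2)
T = 5772 × (2.04)^(1/4) / √(1.20) = 5772 × 1.195 / 1.095 = 6297 K.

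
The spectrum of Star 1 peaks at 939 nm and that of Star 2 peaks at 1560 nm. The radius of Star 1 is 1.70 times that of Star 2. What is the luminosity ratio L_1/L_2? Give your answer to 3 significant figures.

22.0

Wien's law gives T ∝ 1/λ_max, so T_1/T_2 = λ_2/λ_1 = 1560/939 = 1.661.
Then L ∝ R²T⁴ gives L_1/L_2 = (1.70)² × (1.661)⁴ = 2.890 × 7.618 = 22.02.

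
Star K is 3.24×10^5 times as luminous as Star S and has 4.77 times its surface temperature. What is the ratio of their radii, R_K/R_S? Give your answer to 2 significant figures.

25

L ∝ R²T⁴ gives R ∝ √L / T², so
R_K/R_S = √(3.24×10^5) / (4.77)² = 569.2 / 22.75 = 25.02.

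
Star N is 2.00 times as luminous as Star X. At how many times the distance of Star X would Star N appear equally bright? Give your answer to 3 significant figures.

1.41

Equal flux requires L_N/d_N² = L_X/d_X², so d_N/d_X = √(L_N/L_X)
= √(2.00) = 1.414.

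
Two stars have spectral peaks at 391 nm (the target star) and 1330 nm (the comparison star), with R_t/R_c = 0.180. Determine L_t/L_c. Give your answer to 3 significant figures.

4.34

Wien's law gives T ∝ 1/λ_max, so T_t/T_c = λ_c/λ_t = 1330/391 = 3.402.
Then L ∝ R²T⁴ gives L_t/L_c = (0.180)² × (3.402)⁴ = 0.03240 × 133.9 = 4.338.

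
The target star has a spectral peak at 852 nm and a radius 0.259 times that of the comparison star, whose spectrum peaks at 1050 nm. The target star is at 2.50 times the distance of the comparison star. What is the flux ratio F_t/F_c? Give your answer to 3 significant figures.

0.0248

Wien's law: T_t/T_c = λ_c/λ_t = 1050/852 = 1.232.
L_t/L_c = (R_t/R_c)²(T_t/T_c)⁴ = (0.259)²(1.232)⁴ = 0.1547.
F_t/F_c = (L_t/L_c)/(d_t/d_c)² = 0.1547/(2.50)² = 0.02476.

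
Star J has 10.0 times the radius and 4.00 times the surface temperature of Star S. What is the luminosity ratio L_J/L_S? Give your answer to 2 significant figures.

2.6×10^4

From the Stefan–Boltzmann law, L ∝ R²T⁴, so
L_J/L_S = (R_J/R_S)² (T_J/T_S)⁴ = (10.0)² × (4.00)⁴ = 100.0 × 256.0 = 2.560×10^4.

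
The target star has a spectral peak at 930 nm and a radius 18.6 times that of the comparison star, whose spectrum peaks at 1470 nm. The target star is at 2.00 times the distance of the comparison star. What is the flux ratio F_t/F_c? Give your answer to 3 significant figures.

540

Wien's law: T_t/T_c = λ_c/λ_t = 1470/930 = 1.581.
L_t/L_c = (R_t/R_c)²(T_t/T_c)⁴ = (18.6)²(1.581)⁴ = 2160.
F_t/F_c = (L_t/L_c)/(d_t/d_c)² = 2160/(2.00)² = 539.9.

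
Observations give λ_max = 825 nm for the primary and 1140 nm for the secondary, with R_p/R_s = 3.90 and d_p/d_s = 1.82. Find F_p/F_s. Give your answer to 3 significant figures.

16.7

Wien's law: T_p/T_s = λ_s/λ_p = 1140/825 = 1.382.
L_p/L_s = (R_p/R_s)²(T_p/T_s)⁴ = (3.90)²(1.382)⁴ = 55.45.
F_p/F_s = (L_p/L_s)/(d_p/d_s)² = 55.45/(1.82)² = 16.74.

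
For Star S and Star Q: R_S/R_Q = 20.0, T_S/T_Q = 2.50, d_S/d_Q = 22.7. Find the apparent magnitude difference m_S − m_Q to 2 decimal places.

L_S/L_Q = (20.0)²(2.50)⁴ = 1.562×10^4.
F_S/F_Q = (L_S/L_Q)/(d_S/d_Q)² = 1.562×10^4/515.3 = 30.32.
m_S − m_Q = −2.5 log₁₀(30.32) = -3.70.

-3.70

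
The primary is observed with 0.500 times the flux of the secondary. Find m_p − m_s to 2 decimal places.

m_p − m_s = −2.5 log₁₀(F_p/F_s) = −2.5 log₁₀(0.500) = −2.5 × (-0.301) = 0.753.

0.75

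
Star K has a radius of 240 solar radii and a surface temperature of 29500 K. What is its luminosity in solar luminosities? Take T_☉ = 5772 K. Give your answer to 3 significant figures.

L/L_☉ = (R/R_☉)² (T/T_☉)⁴ = (240)² × (29500/5772)⁴
       = 5.760×10^4 × (5.111)⁴ = 5.760×10^4 × 682.3 = 3.930×10^7.

3.93×10^7 solar luminosities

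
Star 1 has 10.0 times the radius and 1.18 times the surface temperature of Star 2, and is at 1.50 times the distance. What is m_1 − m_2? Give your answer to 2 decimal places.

L_1/L_2 = (10.0)²(1.18)⁴ = 193.9.
F_1/F_2 = (L_1/L_2)/(d_1/d_2)² = 193.9/2.250 = 86.17.
m_1 − m_2 = −2.5 log₁₀(86.17) = -4.84.

-4.84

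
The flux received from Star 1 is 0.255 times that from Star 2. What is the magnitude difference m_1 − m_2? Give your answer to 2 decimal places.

1.48

m_1 − m_2 = −2.5 log₁₀(F_1/F_2) = −2.5 log₁₀(0.255) = −2.5 × (-0.593) = 1.484.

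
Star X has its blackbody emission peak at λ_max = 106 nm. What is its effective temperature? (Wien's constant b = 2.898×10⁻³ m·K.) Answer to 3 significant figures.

2.73×10^4 K

T = b/λ_max = 2.898×10⁻³ / (106×10⁻⁹) = 2.734×10^4 K.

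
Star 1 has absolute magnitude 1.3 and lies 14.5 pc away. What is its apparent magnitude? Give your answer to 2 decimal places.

2.11

m = M + 5 log₁₀(d/10 pc) = 1.3 + 5 log₁₀(14.5/10)
  = 1.3 + 5 × 0.161 = 1.3 + 0.81 = 2.11.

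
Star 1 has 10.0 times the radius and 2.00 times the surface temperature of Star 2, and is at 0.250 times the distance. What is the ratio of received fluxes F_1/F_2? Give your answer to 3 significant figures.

2.56×10^4

L_1/L_2 = (R_1/R_2)²(T_1/T_2)⁴ = (10.0)² × (2.00)⁴ = 1600.
F_1/F_2 = (L_1/L_2)/(d_1/d_2)² = 1600 / (0.250)² = 2.560×10^4.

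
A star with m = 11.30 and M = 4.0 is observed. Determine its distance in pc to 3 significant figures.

288 pc

m − M = 5 log₁₀(d/10 pc)
11.30 − (4.0) = 7.30 = 5 log₁₀(d/10)
d = 10 × 10^(7.30/5) = 10 × 10^1.460 = 288.4 pc.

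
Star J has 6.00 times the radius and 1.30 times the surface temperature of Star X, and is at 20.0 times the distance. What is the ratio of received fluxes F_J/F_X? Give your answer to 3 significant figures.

0.257

L_J/L_X = (R_J/R_X)²(T_J/T_X)⁴ = (6.00)² × (1.30)⁴ = 102.8.
F_J/F_X = (L_J/L_X)/(d_J/d_X)² = 102.8 / (20.0)² = 0.2570.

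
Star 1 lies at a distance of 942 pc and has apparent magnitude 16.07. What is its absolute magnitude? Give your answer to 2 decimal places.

6.20

M = m − 5 log₁₀(d/10 pc) = 16.07 − 5 log₁₀(942/10)
  = 16.07 − 5 × 1.974 = 16.07 − 9.87 = 6.20.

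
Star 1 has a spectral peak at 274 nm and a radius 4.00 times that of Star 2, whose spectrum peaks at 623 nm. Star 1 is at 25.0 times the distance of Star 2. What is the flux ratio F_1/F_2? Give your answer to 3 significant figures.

Wien's law: T_1/T_2 = λ_2/λ_1 = 623/274 = 2.274.
L_1/L_2 = (R_1/R_2)²(T_1/T_2)⁴ = (4.00)²(2.274)⁴ = 427.6.
F_1/F_2 = (L_1/L_2)/(d_1/d_2)² = 427.6/(25.0)² = 0.6842.

0.684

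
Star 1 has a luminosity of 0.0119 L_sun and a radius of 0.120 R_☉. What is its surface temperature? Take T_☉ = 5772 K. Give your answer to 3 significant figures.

5.50×10^3 K

T/T_☉ = (L/L_☉)^(1/4) / (R/R_☉)^(1/2)
T = 5772 × (0.0119)^(1/4) / √(0.120) = 5772 × 0.3303 / 0.3464 = 5503 K.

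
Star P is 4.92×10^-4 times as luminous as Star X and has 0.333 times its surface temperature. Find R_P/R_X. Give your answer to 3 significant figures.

0.200

L ∝ R²T⁴ gives R ∝ √L / T², so
R_P/R_X = √(4.92×10^-4) / (0.333)² = 0.02218 / 0.1109 = 0.2000.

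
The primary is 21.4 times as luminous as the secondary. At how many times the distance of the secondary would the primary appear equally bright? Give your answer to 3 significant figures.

4.63

Equal flux requires L_p/d_p² = L_s/d_s², so d_p/d_s = √(L_p/L_s)
= √(21.4) = 4.626.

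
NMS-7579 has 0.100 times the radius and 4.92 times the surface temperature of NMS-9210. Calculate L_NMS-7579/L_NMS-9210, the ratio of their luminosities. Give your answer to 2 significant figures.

5.9

From the Stefan–Boltzmann law, L ∝ R²T⁴, so
L_NMS-7579/L_NMS-9210 = (R_NMS-7579/R_NMS-9210)² (T_NMS-7579/T_NMS-9210)⁴ = (0.100)² × (4.92)⁴ = 0.01000 × 585.9 = 5.859.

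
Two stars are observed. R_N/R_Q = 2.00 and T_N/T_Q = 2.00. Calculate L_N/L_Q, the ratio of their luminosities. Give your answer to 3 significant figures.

From the Stefan–Boltzmann law, L ∝ R²T⁴, so
L_N/L_Q = (R_N/R_Q)² (T_N/T_Q)⁴ = (2.00)² × (2.00)⁴ = 4.000 × 16.00 = 64.00.

64.0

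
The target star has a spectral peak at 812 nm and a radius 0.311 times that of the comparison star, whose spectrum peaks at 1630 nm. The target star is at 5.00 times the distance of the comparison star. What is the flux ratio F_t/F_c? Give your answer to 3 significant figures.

0.0628

Wien's law: T_t/T_c = λ_c/λ_t = 1630/812 = 2.007.
L_t/L_c = (R_t/R_c)²(T_t/T_c)⁴ = (0.311)²(2.007)⁴ = 1.571.
F_t/F_c = (L_t/L_c)/(d_t/d_c)² = 1.571/(5.00)² = 0.06282.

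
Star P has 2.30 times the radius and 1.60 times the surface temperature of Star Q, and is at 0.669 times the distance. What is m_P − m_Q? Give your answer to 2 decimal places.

-4.72

L_P/L_Q = (2.30)²(1.60)⁴ = 34.67.
F_P/F_Q = (L_P/L_Q)/(d_P/d_Q)² = 34.67/0.4476 = 77.46.
m_P − m_Q = −2.5 log₁₀(77.46) = -4.72.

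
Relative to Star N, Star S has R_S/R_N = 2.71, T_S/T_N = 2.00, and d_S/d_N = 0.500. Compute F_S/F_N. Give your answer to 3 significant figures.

L_S/L_N = (R_S/R_N)²(T_S/T_N)⁴ = (2.71)² × (2.00)⁴ = 117.5.
F_S/F_N = (L_S/L_N)/(d_S/d_N)² = 117.5 / (0.500)² = 470.0.

470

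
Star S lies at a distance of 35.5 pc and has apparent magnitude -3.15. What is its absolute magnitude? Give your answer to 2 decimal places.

M = m − 5 log₁₀(d/10 pc) = -3.15 − 5 log₁₀(35.5/10)
  = -3.15 − 5 × 0.550 = -3.15 − 2.75 = -5.90.

-5.90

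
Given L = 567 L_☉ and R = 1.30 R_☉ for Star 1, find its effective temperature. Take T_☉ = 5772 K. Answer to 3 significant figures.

2.47×10^4 K

T/T_☉ = (L/L_☉)^(1/4) / (R/R_☉)^(1/2)
T = 5772 × (567)^(1/4) / √(1.30) = 5772 × 4.880 / 1.140 = 2.470×10^4 K.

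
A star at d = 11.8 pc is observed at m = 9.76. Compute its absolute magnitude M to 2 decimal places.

M = m − 5 log₁₀(d/10 pc) = 9.76 − 5 log₁₀(11.8/10)
  = 9.76 − 5 × 0.072 = 9.76 − 0.36 = 9.40.

9.40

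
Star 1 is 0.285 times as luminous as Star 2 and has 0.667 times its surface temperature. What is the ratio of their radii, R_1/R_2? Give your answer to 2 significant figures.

1.2

L ∝ R²T⁴ gives R ∝ √L / T², so
R_1/R_2 = √(0.285) / (0.667)² = 0.5339 / 0.4449 = 1.200.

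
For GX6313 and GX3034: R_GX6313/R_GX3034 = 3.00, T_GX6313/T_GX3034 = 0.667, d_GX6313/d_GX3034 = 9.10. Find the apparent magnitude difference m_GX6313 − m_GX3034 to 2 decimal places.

L_GX6313/L_GX3034 = (3.00)²(0.667)⁴ = 1.781.
F_GX6313/F_GX3034 = (L_GX6313/L_GX3034)/(d_GX6313/d_GX3034)² = 1.781/82.81 = 0.02151.
m_GX6313 − m_GX3034 = −2.5 log₁₀(0.02151) = 4.17.

4.17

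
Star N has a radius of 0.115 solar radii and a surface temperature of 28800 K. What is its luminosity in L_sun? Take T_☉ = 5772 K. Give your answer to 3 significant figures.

8.20 L_sun

L/L_☉ = (R/R_☉)² (T/T_☉)⁴ = (0.115)² × (28800/5772)⁴
       = 0.01323 × (4.990)⁴ = 0.01323 × 619.8 = 8.197.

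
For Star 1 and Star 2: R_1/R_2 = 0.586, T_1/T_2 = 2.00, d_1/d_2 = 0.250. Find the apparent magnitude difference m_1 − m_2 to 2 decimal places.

-4.86

L_1/L_2 = (0.586)²(2.00)⁴ = 5.494.
F_1/F_2 = (L_1/L_2)/(d_1/d_2)² = 5.494/0.06250 = 87.91.
m_1 − m_2 = −2.5 log₁₀(87.91) = -4.86.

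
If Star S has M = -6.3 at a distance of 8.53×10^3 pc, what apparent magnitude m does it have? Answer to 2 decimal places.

8.35

m = M + 5 log₁₀(d/10 pc) = -6.3 + 5 log₁₀(8.53×10^3/10)
  = -6.3 + 5 × 2.931 = -6.3 + 14.65 = 8.35.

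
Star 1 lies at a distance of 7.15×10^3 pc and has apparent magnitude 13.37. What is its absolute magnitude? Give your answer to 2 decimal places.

-0.90

M = m − 5 log₁₀(d/10 pc) = 13.37 − 5 log₁₀(7.15×10^3/10)
  = 13.37 − 5 × 2.854 = 13.37 − 14.27 = -0.90.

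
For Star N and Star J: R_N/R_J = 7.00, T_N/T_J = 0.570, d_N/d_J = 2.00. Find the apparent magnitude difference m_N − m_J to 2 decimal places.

-0.28

L_N/L_J = (7.00)²(0.570)⁴ = 5.172.
F_N/F_J = (L_N/L_J)/(d_N/d_J)² = 5.172/4.000 = 1.293.
m_N − m_J = −2.5 log₁₀(1.293) = -0.28.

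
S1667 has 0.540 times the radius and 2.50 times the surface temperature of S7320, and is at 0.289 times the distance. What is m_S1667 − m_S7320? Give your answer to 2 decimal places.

-5.34

L_S1667/L_S7320 = (0.540)²(2.50)⁴ = 11.39.
F_S1667/F_S7320 = (L_S1667/L_S7320)/(d_S1667/d_S7320)² = 11.39/0.08352 = 136.4.
m_S1667 − m_S7320 = −2.5 log₁₀(136.4) = -5.34.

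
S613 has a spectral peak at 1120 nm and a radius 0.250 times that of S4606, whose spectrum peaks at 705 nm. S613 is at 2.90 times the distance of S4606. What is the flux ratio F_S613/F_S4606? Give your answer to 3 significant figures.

Wien's law: T_S613/T_S4606 = λ_S4606/λ_S613 = 705/1120 = 0.6295.
L_S613/L_S4606 = (R_S613/R_S4606)²(T_S613/T_S4606)⁴ = (0.250)²(0.6295)⁴ = 0.009812.
F_S613/F_S4606 = (L_S613/L_S4606)/(d_S613/d_S4606)² = 0.009812/(2.90)² = 0.001167.

0.00117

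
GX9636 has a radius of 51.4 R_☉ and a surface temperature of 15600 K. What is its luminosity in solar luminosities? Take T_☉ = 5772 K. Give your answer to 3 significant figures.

1.41×10^5 solar luminosities

L/L_☉ = (R/R_☉)² (T/T_☉)⁴ = (51.4)² × (15600/5772)⁴
       = 2642 × (2.703)⁴ = 2642 × 53.36 = 1.410×10^5.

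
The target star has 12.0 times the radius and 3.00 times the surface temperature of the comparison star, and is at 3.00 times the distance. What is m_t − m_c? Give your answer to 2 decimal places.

L_t/L_c = (12.0)²(3.00)⁴ = 1.166×10^4.
F_t/F_c = (L_t/L_c)/(d_t/d_c)² = 1.166×10^4/9.000 = 1296.
m_t − m_c = −2.5 log₁₀(1296) = -7.78.

-7.78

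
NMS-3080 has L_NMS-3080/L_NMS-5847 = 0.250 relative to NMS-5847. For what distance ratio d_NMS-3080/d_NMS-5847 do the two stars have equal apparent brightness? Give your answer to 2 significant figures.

0.50

Equal flux requires L_NMS-3080/d_NMS-3080² = L_NMS-5847/d_NMS-5847², so d_NMS-3080/d_NMS-5847 = √(L_NMS-3080/L_NMS-5847)
= √(0.250) = 0.5000.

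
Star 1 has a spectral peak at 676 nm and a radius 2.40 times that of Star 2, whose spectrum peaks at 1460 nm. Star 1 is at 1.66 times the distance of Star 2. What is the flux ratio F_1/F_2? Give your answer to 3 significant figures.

Wien's law: T_1/T_2 = λ_2/λ_1 = 1460/676 = 2.160.
L_1/L_2 = (R_1/R_2)²(T_1/T_2)⁴ = (2.40)²(2.160)⁴ = 125.3.
F_1/F_2 = (L_1/L_2)/(d_1/d_2)² = 125.3/(1.66)² = 45.48.

45.5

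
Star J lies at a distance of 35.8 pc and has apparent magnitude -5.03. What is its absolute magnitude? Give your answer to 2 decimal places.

-7.80

M = m − 5 log₁₀(d/10 pc) = -5.03 − 5 log₁₀(35.8/10)
  = -5.03 − 5 × 0.554 = -5.03 − 2.77 = -7.80.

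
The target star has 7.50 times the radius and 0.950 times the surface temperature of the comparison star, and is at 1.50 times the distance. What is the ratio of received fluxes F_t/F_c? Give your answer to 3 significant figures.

20.4

L_t/L_c = (R_t/R_c)²(T_t/T_c)⁴ = (7.50)² × (0.950)⁴ = 45.82.
F_t/F_c = (L_t/L_c)/(d_t/d_c)² = 45.82 / (1.50)² = 20.36.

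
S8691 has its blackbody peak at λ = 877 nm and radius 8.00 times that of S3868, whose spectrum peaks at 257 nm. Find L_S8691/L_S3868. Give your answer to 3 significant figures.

Wien's law gives T ∝ 1/λ_max, so T_S8691/T_S3868 = λ_S3868/λ_S8691 = 257/877 = 0.2930.
Then L ∝ R²T⁴ gives L_S8691/L_S3868 = (8.00)² × (0.2930)⁴ = 64.00 × 0.007375 = 0.4720.

0.472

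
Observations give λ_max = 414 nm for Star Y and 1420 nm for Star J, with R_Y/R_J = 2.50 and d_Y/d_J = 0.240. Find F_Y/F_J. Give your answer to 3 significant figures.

1.50×10^4

Wien's law: T_Y/T_J = λ_J/λ_Y = 1420/414 = 3.430.
L_Y/L_J = (R_Y/R_J)²(T_Y/T_J)⁴ = (2.50)²(3.430)⁴ = 865.0.
F_Y/F_J = (L_Y/L_J)/(d_Y/d_J)² = 865.0/(0.240)² = 1.502×10^4.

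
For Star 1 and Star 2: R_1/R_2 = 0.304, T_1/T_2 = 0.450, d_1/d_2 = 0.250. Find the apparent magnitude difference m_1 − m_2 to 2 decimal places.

L_1/L_2 = (0.304)²(0.450)⁴ = 0.003790.
F_1/F_2 = (L_1/L_2)/(d_1/d_2)² = 0.003790/0.06250 = 0.06063.
m_1 − m_2 = −2.5 log₁₀(0.06063) = 3.04.

3.04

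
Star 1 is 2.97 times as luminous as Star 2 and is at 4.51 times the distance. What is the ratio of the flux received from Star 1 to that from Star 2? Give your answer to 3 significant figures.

0.146

F = L/(4πd²), so F_1/F_2 = (L_1/L_2) / (d_1/d_2)²
= 2.97 / (4.51)² = 2.97 / 20.34 = 0.1460.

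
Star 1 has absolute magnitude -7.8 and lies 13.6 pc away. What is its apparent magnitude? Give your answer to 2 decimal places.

m = M + 5 log₁₀(d/10 pc) = -7.8 + 5 log₁₀(13.6/10)
  = -7.8 + 5 × 0.134 = -7.8 + 0.67 = -7.13.

-7.13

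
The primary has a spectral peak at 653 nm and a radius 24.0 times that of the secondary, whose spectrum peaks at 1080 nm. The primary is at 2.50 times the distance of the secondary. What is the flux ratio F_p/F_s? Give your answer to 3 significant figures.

690

Wien's law: T_p/T_s = λ_s/λ_p = 1080/653 = 1.654.
L_p/L_s = (R_p/R_s)²(T_p/T_s)⁴ = (24.0)²(1.654)⁴ = 4310.
F_p/F_s = (L_p/L_s)/(d_p/d_s)² = 4310/(2.50)² = 689.6.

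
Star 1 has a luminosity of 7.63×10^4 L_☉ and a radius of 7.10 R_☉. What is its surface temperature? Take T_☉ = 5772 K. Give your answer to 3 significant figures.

T/T_☉ = (L/L_☉)^(1/4) / (R/R_☉)^(1/2)
T = 5772 × (7.63×10^4)^(1/4) / √(7.10) = 5772 × 16.62 / 2.665 = 3.600×10^4 K.

3.60×10^4 K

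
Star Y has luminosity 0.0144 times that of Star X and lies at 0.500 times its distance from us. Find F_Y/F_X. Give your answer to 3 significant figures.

F = L/(4πd²), so F_Y/F_X = (L_Y/L_X) / (d_Y/d_X)²
= 0.0144 / (0.500)² = 0.0144 / 0.2500 = 0.05760.

0.0576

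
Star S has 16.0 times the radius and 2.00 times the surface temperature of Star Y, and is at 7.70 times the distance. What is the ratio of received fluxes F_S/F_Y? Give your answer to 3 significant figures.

69.1

L_S/L_Y = (R_S/R_Y)²(T_S/T_Y)⁴ = (16.0)² × (2.00)⁴ = 4096.
F_S/F_Y = (L_S/L_Y)/(d_S/d_Y)² = 4096 / (7.70)² = 69.08.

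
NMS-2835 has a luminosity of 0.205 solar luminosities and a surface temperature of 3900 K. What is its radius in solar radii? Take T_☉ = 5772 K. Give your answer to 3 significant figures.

R/R_☉ = √(L/L_☉) / (T/T_☉)² = √(0.205) / (0.6757)²
       = 0.4528 / 0.4565 = 0.9917.

0.992 solar radii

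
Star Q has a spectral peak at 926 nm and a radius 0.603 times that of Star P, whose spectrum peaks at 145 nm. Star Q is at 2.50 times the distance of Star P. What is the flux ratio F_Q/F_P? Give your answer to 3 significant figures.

Wien's law: T_Q/T_P = λ_P/λ_Q = 145/926 = 0.1566.
L_Q/L_P = (R_Q/R_P)²(T_Q/T_P)⁴ = (0.603)²(0.1566)⁴ = 2.186×10^-4.
F_Q/F_P = (L_Q/L_P)/(d_Q/d_P)² = 2.186×10^-4/(2.50)² = 3.498×10^-5.

3.50×10^-5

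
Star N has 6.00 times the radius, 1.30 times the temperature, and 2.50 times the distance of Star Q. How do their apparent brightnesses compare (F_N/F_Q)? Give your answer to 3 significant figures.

16.5

L_N/L_Q = (R_N/R_Q)²(T_N/T_Q)⁴ = (6.00)² × (1.30)⁴ = 102.8.
F_N/F_Q = (L_N/L_Q)/(d_N/d_Q)² = 102.8 / (2.50)² = 16.45.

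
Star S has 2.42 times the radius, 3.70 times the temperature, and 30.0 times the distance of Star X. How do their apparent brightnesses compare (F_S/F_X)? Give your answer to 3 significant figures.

1.22

L_S/L_X = (R_S/R_X)²(T_S/T_X)⁴ = (2.42)² × (3.70)⁴ = 1098.
F_S/F_X = (L_S/L_X)/(d_S/d_X)² = 1098 / (30.0)² = 1.220.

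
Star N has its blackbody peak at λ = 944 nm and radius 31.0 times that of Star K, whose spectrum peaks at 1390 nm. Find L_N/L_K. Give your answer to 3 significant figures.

4.52×10^3

Wien's law gives T ∝ 1/λ_max, so T_N/T_K = λ_K/λ_N = 1390/944 = 1.472.
Then L ∝ R²T⁴ gives L_N/L_K = (31.0)² × (1.472)⁴ = 961.0 × 4.701 = 4517.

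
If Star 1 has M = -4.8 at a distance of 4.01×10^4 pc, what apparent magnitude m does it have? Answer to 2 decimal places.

13.22

m = M + 5 log₁₀(d/10 pc) = -4.8 + 5 log₁₀(4.01×10^4/10)
  = -4.8 + 5 × 3.603 = -4.8 + 18.02 = 13.22.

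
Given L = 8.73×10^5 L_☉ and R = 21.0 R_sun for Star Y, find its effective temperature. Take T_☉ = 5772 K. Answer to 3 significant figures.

T/T_☉ = (L/L_☉)^(1/4) / (R/R_☉)^(1/2)
T = 5772 × (8.73×10^5)^(1/4) / √(21.0) = 5772 × 30.57 / 4.583 = 3.850×10^4 K.

3.85×10^4 K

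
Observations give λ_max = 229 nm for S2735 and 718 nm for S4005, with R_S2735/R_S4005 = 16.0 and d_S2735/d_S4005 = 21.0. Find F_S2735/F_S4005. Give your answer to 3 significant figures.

Wien's law: T_S2735/T_S4005 = λ_S4005/λ_S2735 = 718/229 = 3.135.
L_S2735/L_S4005 = (R_S2735/R_S4005)²(T_S2735/T_S4005)⁴ = (16.0)²(3.135)⁴ = 2.474×10^4.
F_S2735/F_S4005 = (L_S2735/L_S4005)/(d_S2735/d_S4005)² = 2.474×10^4/(21.0)² = 56.10.

56.1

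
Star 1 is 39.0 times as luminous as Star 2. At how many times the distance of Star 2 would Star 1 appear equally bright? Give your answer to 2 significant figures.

Equal flux requires L_1/d_1² = L_2/d_2², so d_1/d_2 = √(L_1/L_2)
= √(39.0) = 6.245.

6.2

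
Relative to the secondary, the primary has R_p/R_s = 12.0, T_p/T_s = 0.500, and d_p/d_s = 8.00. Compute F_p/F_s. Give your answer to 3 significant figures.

0.141

L_p/L_s = (R_p/R_s)²(T_p/T_s)⁴ = (12.0)² × (0.500)⁴ = 9.000.
F_p/F_s = (L_p/L_s)/(d_p/d_s)² = 9.000 / (8.00)² = 0.1406.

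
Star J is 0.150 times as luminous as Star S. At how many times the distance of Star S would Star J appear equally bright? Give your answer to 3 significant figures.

0.387

Equal flux requires L_J/d_J² = L_S/d_S², so d_J/d_S = √(L_J/L_S)
= √(0.150) = 0.3873.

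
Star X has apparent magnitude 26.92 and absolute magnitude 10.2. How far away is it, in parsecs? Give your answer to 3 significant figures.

2.21×10^4 pc

m − M = 5 log₁₀(d/10 pc)
26.92 − (10.2) = 16.72 = 5 log₁₀(d/10)
d = 10 × 10^(16.72/5) = 10 × 10^3.344 = 2.208×10^4 pc.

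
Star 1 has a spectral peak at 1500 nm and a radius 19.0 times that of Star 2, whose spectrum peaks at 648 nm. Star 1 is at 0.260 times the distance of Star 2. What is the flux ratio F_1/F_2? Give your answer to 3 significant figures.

186

Wien's law: T_1/T_2 = λ_2/λ_1 = 648/1500 = 0.4320.
L_1/L_2 = (R_1/R_2)²(T_1/T_2)⁴ = (19.0)²(0.4320)⁴ = 12.57.
F_1/F_2 = (L_1/L_2)/(d_1/d_2)² = 12.57/(0.260)² = 186.0.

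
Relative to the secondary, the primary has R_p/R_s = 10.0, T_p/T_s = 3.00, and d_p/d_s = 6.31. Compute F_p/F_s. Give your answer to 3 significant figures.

L_p/L_s = (R_p/R_s)²(T_p/T_s)⁴ = (10.0)² × (3.00)⁴ = 8100.
F_p/F_s = (L_p/L_s)/(d_p/d_s)² = 8100 / (6.31)² = 203.4.

203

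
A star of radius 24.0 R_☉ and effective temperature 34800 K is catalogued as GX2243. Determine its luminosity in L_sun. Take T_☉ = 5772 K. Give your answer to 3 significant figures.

L/L_☉ = (R/R_☉)² (T/T_☉)⁴ = (24.0)² × (34800/5772)⁴
       = 576.0 × (6.029)⁴ = 576.0 × 1321 = 7.611×10^5.

7.61×10^5 L_sun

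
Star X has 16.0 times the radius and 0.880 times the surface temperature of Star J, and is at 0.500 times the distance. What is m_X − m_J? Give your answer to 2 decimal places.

L_X/L_J = (16.0)²(0.880)⁴ = 153.5.
F_X/F_J = (L_X/L_J)/(d_X/d_J)² = 153.5/0.2500 = 614.1.
m_X − m_J = −2.5 log₁₀(614.1) = -6.97.

-6.97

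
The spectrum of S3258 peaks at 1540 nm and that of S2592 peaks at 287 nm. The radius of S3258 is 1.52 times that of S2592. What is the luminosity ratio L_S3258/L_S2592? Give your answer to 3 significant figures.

0.00279

Wien's law gives T ∝ 1/λ_max, so T_S3258/T_S2592 = λ_S2592/λ_S3258 = 287/1540 = 0.1864.
Then L ∝ R²T⁴ gives L_S3258/L_S2592 = (1.52)² × (0.1864)⁴ = 2.310 × 0.001206 = 0.002787.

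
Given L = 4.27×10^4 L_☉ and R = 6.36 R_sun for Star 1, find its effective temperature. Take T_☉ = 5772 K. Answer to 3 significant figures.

3.29×10^4 K

T/T_☉ = (L/L_☉)^(1/4) / (R/R_☉)^(1/2)
T = 5772 × (4.27×10^4)^(1/4) / √(6.36) = 5772 × 14.37 / 2.522 = 3.290×10^4 K.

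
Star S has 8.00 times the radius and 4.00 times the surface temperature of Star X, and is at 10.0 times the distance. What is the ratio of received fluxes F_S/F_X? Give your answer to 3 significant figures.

164

L_S/L_X = (R_S/R_X)²(T_S/T_X)⁴ = (8.00)² × (4.00)⁴ = 1.638×10^4.
F_S/F_X = (L_S/L_X)/(d_S/d_X)² = 1.638×10^4 / (10.0)² = 163.8.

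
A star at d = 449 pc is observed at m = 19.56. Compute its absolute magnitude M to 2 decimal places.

11.30

M = m − 5 log₁₀(d/10 pc) = 19.56 − 5 log₁₀(449/10)
  = 19.56 − 5 × 1.652 = 19.56 − 8.26 = 11.30.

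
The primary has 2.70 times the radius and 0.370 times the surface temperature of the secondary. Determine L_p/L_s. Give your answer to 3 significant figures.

From the Stefan–Boltzmann law, L ∝ R²T⁴, so
L_p/L_s = (R_p/R_s)² (T_p/T_s)⁴ = (2.70)² × (0.370)⁴ = 7.290 × 0.01874 = 0.1366.

0.137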